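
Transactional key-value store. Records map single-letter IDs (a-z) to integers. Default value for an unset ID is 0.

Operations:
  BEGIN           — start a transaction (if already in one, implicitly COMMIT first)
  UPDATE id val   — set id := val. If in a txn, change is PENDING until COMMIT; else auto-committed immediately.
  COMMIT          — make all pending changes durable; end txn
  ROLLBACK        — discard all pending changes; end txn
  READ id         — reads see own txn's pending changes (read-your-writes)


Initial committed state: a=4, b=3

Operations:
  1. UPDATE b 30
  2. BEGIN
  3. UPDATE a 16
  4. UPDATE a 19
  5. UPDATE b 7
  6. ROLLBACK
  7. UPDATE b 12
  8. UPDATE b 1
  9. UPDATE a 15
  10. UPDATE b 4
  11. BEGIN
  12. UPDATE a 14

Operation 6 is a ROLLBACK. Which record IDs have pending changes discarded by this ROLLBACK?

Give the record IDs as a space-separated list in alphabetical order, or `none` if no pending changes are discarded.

Initial committed: {a=4, b=3}
Op 1: UPDATE b=30 (auto-commit; committed b=30)
Op 2: BEGIN: in_txn=True, pending={}
Op 3: UPDATE a=16 (pending; pending now {a=16})
Op 4: UPDATE a=19 (pending; pending now {a=19})
Op 5: UPDATE b=7 (pending; pending now {a=19, b=7})
Op 6: ROLLBACK: discarded pending ['a', 'b']; in_txn=False
Op 7: UPDATE b=12 (auto-commit; committed b=12)
Op 8: UPDATE b=1 (auto-commit; committed b=1)
Op 9: UPDATE a=15 (auto-commit; committed a=15)
Op 10: UPDATE b=4 (auto-commit; committed b=4)
Op 11: BEGIN: in_txn=True, pending={}
Op 12: UPDATE a=14 (pending; pending now {a=14})
ROLLBACK at op 6 discards: ['a', 'b']

Answer: a b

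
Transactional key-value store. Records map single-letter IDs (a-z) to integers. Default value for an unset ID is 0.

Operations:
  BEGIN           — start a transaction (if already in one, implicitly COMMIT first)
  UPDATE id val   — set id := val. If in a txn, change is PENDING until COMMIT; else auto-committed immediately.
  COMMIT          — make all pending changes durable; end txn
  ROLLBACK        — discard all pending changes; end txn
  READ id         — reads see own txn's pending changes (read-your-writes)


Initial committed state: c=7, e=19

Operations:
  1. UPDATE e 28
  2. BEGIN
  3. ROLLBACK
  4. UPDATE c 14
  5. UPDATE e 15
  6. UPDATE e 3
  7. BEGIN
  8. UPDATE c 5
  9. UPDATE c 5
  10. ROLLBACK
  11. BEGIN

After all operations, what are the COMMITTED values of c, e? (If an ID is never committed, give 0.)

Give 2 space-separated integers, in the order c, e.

Initial committed: {c=7, e=19}
Op 1: UPDATE e=28 (auto-commit; committed e=28)
Op 2: BEGIN: in_txn=True, pending={}
Op 3: ROLLBACK: discarded pending []; in_txn=False
Op 4: UPDATE c=14 (auto-commit; committed c=14)
Op 5: UPDATE e=15 (auto-commit; committed e=15)
Op 6: UPDATE e=3 (auto-commit; committed e=3)
Op 7: BEGIN: in_txn=True, pending={}
Op 8: UPDATE c=5 (pending; pending now {c=5})
Op 9: UPDATE c=5 (pending; pending now {c=5})
Op 10: ROLLBACK: discarded pending ['c']; in_txn=False
Op 11: BEGIN: in_txn=True, pending={}
Final committed: {c=14, e=3}

Answer: 14 3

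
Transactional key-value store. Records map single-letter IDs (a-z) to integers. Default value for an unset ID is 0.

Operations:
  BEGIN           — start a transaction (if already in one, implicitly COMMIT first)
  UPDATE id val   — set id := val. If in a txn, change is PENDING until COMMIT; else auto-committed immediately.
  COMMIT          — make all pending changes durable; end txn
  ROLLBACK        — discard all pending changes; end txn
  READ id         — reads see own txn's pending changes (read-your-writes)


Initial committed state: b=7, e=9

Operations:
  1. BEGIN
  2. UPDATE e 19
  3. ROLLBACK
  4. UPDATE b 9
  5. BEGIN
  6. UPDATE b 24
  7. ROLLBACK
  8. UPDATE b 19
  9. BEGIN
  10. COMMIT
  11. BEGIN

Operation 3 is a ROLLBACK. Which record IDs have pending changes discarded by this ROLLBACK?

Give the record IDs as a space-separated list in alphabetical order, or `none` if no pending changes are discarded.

Initial committed: {b=7, e=9}
Op 1: BEGIN: in_txn=True, pending={}
Op 2: UPDATE e=19 (pending; pending now {e=19})
Op 3: ROLLBACK: discarded pending ['e']; in_txn=False
Op 4: UPDATE b=9 (auto-commit; committed b=9)
Op 5: BEGIN: in_txn=True, pending={}
Op 6: UPDATE b=24 (pending; pending now {b=24})
Op 7: ROLLBACK: discarded pending ['b']; in_txn=False
Op 8: UPDATE b=19 (auto-commit; committed b=19)
Op 9: BEGIN: in_txn=True, pending={}
Op 10: COMMIT: merged [] into committed; committed now {b=19, e=9}
Op 11: BEGIN: in_txn=True, pending={}
ROLLBACK at op 3 discards: ['e']

Answer: e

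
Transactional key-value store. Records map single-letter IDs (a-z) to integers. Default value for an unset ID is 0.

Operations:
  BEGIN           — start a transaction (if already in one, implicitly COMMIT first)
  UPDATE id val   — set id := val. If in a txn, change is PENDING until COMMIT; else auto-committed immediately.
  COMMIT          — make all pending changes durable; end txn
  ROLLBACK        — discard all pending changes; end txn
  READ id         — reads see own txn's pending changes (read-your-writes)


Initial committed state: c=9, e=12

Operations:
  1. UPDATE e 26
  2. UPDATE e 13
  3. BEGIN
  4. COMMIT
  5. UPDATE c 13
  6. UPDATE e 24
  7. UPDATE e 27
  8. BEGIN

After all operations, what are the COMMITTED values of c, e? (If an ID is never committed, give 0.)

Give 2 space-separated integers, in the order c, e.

Initial committed: {c=9, e=12}
Op 1: UPDATE e=26 (auto-commit; committed e=26)
Op 2: UPDATE e=13 (auto-commit; committed e=13)
Op 3: BEGIN: in_txn=True, pending={}
Op 4: COMMIT: merged [] into committed; committed now {c=9, e=13}
Op 5: UPDATE c=13 (auto-commit; committed c=13)
Op 6: UPDATE e=24 (auto-commit; committed e=24)
Op 7: UPDATE e=27 (auto-commit; committed e=27)
Op 8: BEGIN: in_txn=True, pending={}
Final committed: {c=13, e=27}

Answer: 13 27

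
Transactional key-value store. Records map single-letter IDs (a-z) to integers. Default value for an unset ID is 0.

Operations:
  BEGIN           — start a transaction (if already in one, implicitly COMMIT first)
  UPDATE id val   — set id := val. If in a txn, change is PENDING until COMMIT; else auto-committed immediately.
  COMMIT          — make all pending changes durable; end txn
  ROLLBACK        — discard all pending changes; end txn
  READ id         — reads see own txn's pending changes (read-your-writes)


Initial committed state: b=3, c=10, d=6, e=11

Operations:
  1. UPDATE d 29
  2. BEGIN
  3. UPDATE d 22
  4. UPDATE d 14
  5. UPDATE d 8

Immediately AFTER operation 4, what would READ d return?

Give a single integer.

Initial committed: {b=3, c=10, d=6, e=11}
Op 1: UPDATE d=29 (auto-commit; committed d=29)
Op 2: BEGIN: in_txn=True, pending={}
Op 3: UPDATE d=22 (pending; pending now {d=22})
Op 4: UPDATE d=14 (pending; pending now {d=14})
After op 4: visible(d) = 14 (pending={d=14}, committed={b=3, c=10, d=29, e=11})

Answer: 14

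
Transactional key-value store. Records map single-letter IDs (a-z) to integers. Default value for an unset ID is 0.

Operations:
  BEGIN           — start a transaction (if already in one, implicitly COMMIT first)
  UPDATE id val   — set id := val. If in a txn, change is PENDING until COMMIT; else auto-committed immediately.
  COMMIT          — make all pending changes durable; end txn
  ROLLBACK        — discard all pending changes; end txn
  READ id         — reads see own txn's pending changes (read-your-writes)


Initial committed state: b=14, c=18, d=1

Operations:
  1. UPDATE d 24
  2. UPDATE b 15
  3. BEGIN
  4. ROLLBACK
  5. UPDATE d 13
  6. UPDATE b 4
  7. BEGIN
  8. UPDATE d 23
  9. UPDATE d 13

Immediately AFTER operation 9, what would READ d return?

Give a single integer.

Answer: 13

Derivation:
Initial committed: {b=14, c=18, d=1}
Op 1: UPDATE d=24 (auto-commit; committed d=24)
Op 2: UPDATE b=15 (auto-commit; committed b=15)
Op 3: BEGIN: in_txn=True, pending={}
Op 4: ROLLBACK: discarded pending []; in_txn=False
Op 5: UPDATE d=13 (auto-commit; committed d=13)
Op 6: UPDATE b=4 (auto-commit; committed b=4)
Op 7: BEGIN: in_txn=True, pending={}
Op 8: UPDATE d=23 (pending; pending now {d=23})
Op 9: UPDATE d=13 (pending; pending now {d=13})
After op 9: visible(d) = 13 (pending={d=13}, committed={b=4, c=18, d=13})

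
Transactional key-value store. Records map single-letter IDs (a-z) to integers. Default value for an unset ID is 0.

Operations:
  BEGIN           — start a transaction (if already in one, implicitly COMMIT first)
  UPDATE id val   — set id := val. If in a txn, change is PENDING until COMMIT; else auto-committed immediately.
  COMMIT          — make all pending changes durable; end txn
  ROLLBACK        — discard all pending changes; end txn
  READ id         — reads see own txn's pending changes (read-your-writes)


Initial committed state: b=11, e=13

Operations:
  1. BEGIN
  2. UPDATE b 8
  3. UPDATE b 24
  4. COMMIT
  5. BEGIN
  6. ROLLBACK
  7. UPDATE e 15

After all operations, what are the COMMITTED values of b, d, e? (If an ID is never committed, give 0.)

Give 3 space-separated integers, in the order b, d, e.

Answer: 24 0 15

Derivation:
Initial committed: {b=11, e=13}
Op 1: BEGIN: in_txn=True, pending={}
Op 2: UPDATE b=8 (pending; pending now {b=8})
Op 3: UPDATE b=24 (pending; pending now {b=24})
Op 4: COMMIT: merged ['b'] into committed; committed now {b=24, e=13}
Op 5: BEGIN: in_txn=True, pending={}
Op 6: ROLLBACK: discarded pending []; in_txn=False
Op 7: UPDATE e=15 (auto-commit; committed e=15)
Final committed: {b=24, e=15}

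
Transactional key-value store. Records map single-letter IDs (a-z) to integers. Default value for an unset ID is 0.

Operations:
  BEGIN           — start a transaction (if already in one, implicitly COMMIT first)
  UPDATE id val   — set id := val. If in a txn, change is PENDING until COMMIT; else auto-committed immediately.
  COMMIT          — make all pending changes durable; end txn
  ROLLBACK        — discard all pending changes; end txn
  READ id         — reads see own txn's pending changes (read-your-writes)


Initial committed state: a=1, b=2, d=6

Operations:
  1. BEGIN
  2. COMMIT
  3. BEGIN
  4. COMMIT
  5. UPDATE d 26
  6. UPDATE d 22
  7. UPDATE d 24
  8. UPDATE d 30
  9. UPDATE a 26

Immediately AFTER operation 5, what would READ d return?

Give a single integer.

Answer: 26

Derivation:
Initial committed: {a=1, b=2, d=6}
Op 1: BEGIN: in_txn=True, pending={}
Op 2: COMMIT: merged [] into committed; committed now {a=1, b=2, d=6}
Op 3: BEGIN: in_txn=True, pending={}
Op 4: COMMIT: merged [] into committed; committed now {a=1, b=2, d=6}
Op 5: UPDATE d=26 (auto-commit; committed d=26)
After op 5: visible(d) = 26 (pending={}, committed={a=1, b=2, d=26})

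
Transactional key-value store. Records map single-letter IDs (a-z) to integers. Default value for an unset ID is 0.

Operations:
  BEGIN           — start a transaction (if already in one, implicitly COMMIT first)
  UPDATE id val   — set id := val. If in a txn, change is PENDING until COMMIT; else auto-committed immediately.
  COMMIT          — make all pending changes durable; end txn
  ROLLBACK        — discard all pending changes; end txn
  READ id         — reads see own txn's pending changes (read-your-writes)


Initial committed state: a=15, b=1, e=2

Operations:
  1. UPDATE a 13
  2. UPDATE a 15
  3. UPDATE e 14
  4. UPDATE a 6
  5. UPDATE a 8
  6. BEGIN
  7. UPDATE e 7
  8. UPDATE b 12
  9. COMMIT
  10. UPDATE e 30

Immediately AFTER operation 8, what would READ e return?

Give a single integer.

Answer: 7

Derivation:
Initial committed: {a=15, b=1, e=2}
Op 1: UPDATE a=13 (auto-commit; committed a=13)
Op 2: UPDATE a=15 (auto-commit; committed a=15)
Op 3: UPDATE e=14 (auto-commit; committed e=14)
Op 4: UPDATE a=6 (auto-commit; committed a=6)
Op 5: UPDATE a=8 (auto-commit; committed a=8)
Op 6: BEGIN: in_txn=True, pending={}
Op 7: UPDATE e=7 (pending; pending now {e=7})
Op 8: UPDATE b=12 (pending; pending now {b=12, e=7})
After op 8: visible(e) = 7 (pending={b=12, e=7}, committed={a=8, b=1, e=14})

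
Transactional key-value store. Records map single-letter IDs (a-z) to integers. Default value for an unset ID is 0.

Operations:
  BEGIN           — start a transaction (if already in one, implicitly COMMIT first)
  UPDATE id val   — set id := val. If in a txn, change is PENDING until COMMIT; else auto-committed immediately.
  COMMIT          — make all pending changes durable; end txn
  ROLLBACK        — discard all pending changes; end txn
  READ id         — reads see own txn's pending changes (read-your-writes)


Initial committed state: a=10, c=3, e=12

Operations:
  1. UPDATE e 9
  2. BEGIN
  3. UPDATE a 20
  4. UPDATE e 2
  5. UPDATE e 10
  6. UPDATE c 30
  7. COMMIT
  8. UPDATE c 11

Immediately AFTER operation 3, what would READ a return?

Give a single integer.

Initial committed: {a=10, c=3, e=12}
Op 1: UPDATE e=9 (auto-commit; committed e=9)
Op 2: BEGIN: in_txn=True, pending={}
Op 3: UPDATE a=20 (pending; pending now {a=20})
After op 3: visible(a) = 20 (pending={a=20}, committed={a=10, c=3, e=9})

Answer: 20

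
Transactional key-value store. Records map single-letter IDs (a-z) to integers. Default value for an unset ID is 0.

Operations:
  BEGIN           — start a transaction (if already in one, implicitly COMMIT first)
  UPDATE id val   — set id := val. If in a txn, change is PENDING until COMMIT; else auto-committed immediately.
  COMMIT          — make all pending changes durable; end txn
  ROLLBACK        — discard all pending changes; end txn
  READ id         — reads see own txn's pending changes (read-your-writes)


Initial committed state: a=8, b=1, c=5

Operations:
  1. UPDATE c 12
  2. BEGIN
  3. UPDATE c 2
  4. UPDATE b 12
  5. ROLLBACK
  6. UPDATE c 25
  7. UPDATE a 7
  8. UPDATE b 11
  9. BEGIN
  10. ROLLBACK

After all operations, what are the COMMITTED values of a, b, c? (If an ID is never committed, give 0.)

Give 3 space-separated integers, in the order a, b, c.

Answer: 7 11 25

Derivation:
Initial committed: {a=8, b=1, c=5}
Op 1: UPDATE c=12 (auto-commit; committed c=12)
Op 2: BEGIN: in_txn=True, pending={}
Op 3: UPDATE c=2 (pending; pending now {c=2})
Op 4: UPDATE b=12 (pending; pending now {b=12, c=2})
Op 5: ROLLBACK: discarded pending ['b', 'c']; in_txn=False
Op 6: UPDATE c=25 (auto-commit; committed c=25)
Op 7: UPDATE a=7 (auto-commit; committed a=7)
Op 8: UPDATE b=11 (auto-commit; committed b=11)
Op 9: BEGIN: in_txn=True, pending={}
Op 10: ROLLBACK: discarded pending []; in_txn=False
Final committed: {a=7, b=11, c=25}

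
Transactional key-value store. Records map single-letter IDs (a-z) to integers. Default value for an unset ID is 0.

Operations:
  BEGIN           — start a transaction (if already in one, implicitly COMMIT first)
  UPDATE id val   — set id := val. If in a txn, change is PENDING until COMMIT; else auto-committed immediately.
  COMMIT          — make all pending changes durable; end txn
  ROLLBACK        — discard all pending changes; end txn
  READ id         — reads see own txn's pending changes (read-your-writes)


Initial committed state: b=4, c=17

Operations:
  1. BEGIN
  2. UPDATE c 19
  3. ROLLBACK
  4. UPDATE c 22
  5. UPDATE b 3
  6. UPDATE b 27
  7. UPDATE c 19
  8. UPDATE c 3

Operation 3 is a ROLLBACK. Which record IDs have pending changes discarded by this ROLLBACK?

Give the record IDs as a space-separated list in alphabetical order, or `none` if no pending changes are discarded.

Answer: c

Derivation:
Initial committed: {b=4, c=17}
Op 1: BEGIN: in_txn=True, pending={}
Op 2: UPDATE c=19 (pending; pending now {c=19})
Op 3: ROLLBACK: discarded pending ['c']; in_txn=False
Op 4: UPDATE c=22 (auto-commit; committed c=22)
Op 5: UPDATE b=3 (auto-commit; committed b=3)
Op 6: UPDATE b=27 (auto-commit; committed b=27)
Op 7: UPDATE c=19 (auto-commit; committed c=19)
Op 8: UPDATE c=3 (auto-commit; committed c=3)
ROLLBACK at op 3 discards: ['c']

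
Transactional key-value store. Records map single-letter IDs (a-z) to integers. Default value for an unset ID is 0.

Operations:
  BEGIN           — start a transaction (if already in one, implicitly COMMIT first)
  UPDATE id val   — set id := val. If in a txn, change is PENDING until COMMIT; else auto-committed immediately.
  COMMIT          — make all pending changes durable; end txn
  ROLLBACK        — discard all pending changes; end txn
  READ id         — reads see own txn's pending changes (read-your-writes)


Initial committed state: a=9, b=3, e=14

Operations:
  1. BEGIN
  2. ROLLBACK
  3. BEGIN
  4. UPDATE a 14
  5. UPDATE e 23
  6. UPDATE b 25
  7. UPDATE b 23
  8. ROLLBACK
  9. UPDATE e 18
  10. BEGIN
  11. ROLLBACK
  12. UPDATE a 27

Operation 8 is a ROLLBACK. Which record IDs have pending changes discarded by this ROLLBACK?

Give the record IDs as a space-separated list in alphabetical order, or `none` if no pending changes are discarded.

Answer: a b e

Derivation:
Initial committed: {a=9, b=3, e=14}
Op 1: BEGIN: in_txn=True, pending={}
Op 2: ROLLBACK: discarded pending []; in_txn=False
Op 3: BEGIN: in_txn=True, pending={}
Op 4: UPDATE a=14 (pending; pending now {a=14})
Op 5: UPDATE e=23 (pending; pending now {a=14, e=23})
Op 6: UPDATE b=25 (pending; pending now {a=14, b=25, e=23})
Op 7: UPDATE b=23 (pending; pending now {a=14, b=23, e=23})
Op 8: ROLLBACK: discarded pending ['a', 'b', 'e']; in_txn=False
Op 9: UPDATE e=18 (auto-commit; committed e=18)
Op 10: BEGIN: in_txn=True, pending={}
Op 11: ROLLBACK: discarded pending []; in_txn=False
Op 12: UPDATE a=27 (auto-commit; committed a=27)
ROLLBACK at op 8 discards: ['a', 'b', 'e']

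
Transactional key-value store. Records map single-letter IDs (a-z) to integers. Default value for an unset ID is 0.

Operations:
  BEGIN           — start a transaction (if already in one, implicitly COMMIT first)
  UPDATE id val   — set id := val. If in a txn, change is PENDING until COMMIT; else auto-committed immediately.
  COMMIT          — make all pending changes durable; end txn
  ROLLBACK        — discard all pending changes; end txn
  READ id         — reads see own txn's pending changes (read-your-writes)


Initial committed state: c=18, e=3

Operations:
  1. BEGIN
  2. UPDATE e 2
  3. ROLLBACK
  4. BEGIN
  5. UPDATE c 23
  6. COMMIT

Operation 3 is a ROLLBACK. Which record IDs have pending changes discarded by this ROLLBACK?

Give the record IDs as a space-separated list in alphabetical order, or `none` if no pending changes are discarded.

Answer: e

Derivation:
Initial committed: {c=18, e=3}
Op 1: BEGIN: in_txn=True, pending={}
Op 2: UPDATE e=2 (pending; pending now {e=2})
Op 3: ROLLBACK: discarded pending ['e']; in_txn=False
Op 4: BEGIN: in_txn=True, pending={}
Op 5: UPDATE c=23 (pending; pending now {c=23})
Op 6: COMMIT: merged ['c'] into committed; committed now {c=23, e=3}
ROLLBACK at op 3 discards: ['e']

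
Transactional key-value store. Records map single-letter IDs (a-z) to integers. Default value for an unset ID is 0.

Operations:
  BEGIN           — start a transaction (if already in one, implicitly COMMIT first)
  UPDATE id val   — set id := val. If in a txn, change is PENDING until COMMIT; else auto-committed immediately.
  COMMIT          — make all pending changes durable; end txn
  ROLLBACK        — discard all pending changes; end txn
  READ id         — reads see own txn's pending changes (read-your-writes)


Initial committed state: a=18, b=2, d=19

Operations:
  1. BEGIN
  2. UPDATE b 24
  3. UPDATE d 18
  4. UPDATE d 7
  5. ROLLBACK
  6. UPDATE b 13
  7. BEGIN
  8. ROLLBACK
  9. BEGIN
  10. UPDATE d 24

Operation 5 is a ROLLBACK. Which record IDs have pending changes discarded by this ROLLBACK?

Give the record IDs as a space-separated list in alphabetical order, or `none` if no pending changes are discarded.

Answer: b d

Derivation:
Initial committed: {a=18, b=2, d=19}
Op 1: BEGIN: in_txn=True, pending={}
Op 2: UPDATE b=24 (pending; pending now {b=24})
Op 3: UPDATE d=18 (pending; pending now {b=24, d=18})
Op 4: UPDATE d=7 (pending; pending now {b=24, d=7})
Op 5: ROLLBACK: discarded pending ['b', 'd']; in_txn=False
Op 6: UPDATE b=13 (auto-commit; committed b=13)
Op 7: BEGIN: in_txn=True, pending={}
Op 8: ROLLBACK: discarded pending []; in_txn=False
Op 9: BEGIN: in_txn=True, pending={}
Op 10: UPDATE d=24 (pending; pending now {d=24})
ROLLBACK at op 5 discards: ['b', 'd']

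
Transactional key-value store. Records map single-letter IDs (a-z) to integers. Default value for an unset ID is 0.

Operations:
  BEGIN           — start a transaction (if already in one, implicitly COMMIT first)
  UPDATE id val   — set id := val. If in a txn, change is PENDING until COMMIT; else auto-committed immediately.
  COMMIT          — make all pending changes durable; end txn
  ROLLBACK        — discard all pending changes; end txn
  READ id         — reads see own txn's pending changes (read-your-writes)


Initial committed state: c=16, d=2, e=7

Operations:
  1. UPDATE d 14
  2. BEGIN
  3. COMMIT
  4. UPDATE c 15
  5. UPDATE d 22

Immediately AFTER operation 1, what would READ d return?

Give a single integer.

Answer: 14

Derivation:
Initial committed: {c=16, d=2, e=7}
Op 1: UPDATE d=14 (auto-commit; committed d=14)
After op 1: visible(d) = 14 (pending={}, committed={c=16, d=14, e=7})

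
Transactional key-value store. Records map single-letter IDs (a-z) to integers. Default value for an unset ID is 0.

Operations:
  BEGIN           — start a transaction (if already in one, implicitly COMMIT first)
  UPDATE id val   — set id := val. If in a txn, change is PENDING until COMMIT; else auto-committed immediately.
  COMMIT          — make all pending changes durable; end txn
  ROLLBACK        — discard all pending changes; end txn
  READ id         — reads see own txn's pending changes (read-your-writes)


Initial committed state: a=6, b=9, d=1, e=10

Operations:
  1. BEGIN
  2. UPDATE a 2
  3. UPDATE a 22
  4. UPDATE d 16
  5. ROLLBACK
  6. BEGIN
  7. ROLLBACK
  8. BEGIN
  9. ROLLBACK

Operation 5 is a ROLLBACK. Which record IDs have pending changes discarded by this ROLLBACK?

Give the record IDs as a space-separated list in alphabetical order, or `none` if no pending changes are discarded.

Answer: a d

Derivation:
Initial committed: {a=6, b=9, d=1, e=10}
Op 1: BEGIN: in_txn=True, pending={}
Op 2: UPDATE a=2 (pending; pending now {a=2})
Op 3: UPDATE a=22 (pending; pending now {a=22})
Op 4: UPDATE d=16 (pending; pending now {a=22, d=16})
Op 5: ROLLBACK: discarded pending ['a', 'd']; in_txn=False
Op 6: BEGIN: in_txn=True, pending={}
Op 7: ROLLBACK: discarded pending []; in_txn=False
Op 8: BEGIN: in_txn=True, pending={}
Op 9: ROLLBACK: discarded pending []; in_txn=False
ROLLBACK at op 5 discards: ['a', 'd']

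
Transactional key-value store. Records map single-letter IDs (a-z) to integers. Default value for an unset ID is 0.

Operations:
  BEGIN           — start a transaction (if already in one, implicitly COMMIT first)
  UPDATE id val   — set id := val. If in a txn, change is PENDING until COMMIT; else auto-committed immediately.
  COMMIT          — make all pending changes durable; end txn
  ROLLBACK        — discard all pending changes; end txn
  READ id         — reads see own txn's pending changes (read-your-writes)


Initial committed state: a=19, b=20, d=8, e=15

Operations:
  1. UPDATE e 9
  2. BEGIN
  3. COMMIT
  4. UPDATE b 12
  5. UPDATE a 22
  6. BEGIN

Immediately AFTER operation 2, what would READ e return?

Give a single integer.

Initial committed: {a=19, b=20, d=8, e=15}
Op 1: UPDATE e=9 (auto-commit; committed e=9)
Op 2: BEGIN: in_txn=True, pending={}
After op 2: visible(e) = 9 (pending={}, committed={a=19, b=20, d=8, e=9})

Answer: 9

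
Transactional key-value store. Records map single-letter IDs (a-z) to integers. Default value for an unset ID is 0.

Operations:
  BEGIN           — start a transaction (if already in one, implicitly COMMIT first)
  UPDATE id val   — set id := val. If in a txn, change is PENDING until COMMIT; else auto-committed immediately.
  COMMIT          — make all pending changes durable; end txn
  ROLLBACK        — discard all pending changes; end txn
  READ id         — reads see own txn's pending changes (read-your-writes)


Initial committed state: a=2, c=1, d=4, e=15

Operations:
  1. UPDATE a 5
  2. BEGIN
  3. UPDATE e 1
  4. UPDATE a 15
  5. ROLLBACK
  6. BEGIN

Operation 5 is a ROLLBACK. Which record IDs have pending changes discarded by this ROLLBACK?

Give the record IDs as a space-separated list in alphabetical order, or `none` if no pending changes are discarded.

Answer: a e

Derivation:
Initial committed: {a=2, c=1, d=4, e=15}
Op 1: UPDATE a=5 (auto-commit; committed a=5)
Op 2: BEGIN: in_txn=True, pending={}
Op 3: UPDATE e=1 (pending; pending now {e=1})
Op 4: UPDATE a=15 (pending; pending now {a=15, e=1})
Op 5: ROLLBACK: discarded pending ['a', 'e']; in_txn=False
Op 6: BEGIN: in_txn=True, pending={}
ROLLBACK at op 5 discards: ['a', 'e']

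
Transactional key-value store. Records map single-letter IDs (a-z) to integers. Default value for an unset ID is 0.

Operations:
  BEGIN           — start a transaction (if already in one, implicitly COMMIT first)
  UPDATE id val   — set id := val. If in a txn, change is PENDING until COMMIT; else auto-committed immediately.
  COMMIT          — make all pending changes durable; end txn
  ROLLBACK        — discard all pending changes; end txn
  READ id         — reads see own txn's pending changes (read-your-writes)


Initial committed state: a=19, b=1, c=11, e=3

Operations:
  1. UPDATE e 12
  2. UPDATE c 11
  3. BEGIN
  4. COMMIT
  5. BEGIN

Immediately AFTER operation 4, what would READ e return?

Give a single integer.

Answer: 12

Derivation:
Initial committed: {a=19, b=1, c=11, e=3}
Op 1: UPDATE e=12 (auto-commit; committed e=12)
Op 2: UPDATE c=11 (auto-commit; committed c=11)
Op 3: BEGIN: in_txn=True, pending={}
Op 4: COMMIT: merged [] into committed; committed now {a=19, b=1, c=11, e=12}
After op 4: visible(e) = 12 (pending={}, committed={a=19, b=1, c=11, e=12})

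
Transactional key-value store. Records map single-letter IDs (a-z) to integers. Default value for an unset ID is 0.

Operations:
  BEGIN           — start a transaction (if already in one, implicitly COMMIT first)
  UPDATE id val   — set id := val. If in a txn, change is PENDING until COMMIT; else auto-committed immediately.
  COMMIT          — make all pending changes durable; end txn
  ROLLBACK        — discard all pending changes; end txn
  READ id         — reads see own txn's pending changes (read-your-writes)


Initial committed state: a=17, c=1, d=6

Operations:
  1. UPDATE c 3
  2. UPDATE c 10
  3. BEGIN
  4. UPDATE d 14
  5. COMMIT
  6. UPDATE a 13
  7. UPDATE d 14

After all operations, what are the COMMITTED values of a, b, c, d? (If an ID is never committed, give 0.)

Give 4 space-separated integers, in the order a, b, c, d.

Initial committed: {a=17, c=1, d=6}
Op 1: UPDATE c=3 (auto-commit; committed c=3)
Op 2: UPDATE c=10 (auto-commit; committed c=10)
Op 3: BEGIN: in_txn=True, pending={}
Op 4: UPDATE d=14 (pending; pending now {d=14})
Op 5: COMMIT: merged ['d'] into committed; committed now {a=17, c=10, d=14}
Op 6: UPDATE a=13 (auto-commit; committed a=13)
Op 7: UPDATE d=14 (auto-commit; committed d=14)
Final committed: {a=13, c=10, d=14}

Answer: 13 0 10 14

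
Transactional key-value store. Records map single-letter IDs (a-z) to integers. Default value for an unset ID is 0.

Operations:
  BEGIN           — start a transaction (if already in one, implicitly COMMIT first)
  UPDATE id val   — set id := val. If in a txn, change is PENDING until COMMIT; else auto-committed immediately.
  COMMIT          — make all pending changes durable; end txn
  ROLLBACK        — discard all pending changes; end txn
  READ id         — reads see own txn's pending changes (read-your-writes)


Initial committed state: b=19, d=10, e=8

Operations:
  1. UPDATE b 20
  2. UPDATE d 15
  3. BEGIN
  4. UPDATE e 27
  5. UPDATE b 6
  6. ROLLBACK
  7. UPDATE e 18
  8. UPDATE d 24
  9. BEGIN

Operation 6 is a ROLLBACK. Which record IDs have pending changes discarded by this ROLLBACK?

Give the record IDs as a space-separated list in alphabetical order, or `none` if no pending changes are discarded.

Answer: b e

Derivation:
Initial committed: {b=19, d=10, e=8}
Op 1: UPDATE b=20 (auto-commit; committed b=20)
Op 2: UPDATE d=15 (auto-commit; committed d=15)
Op 3: BEGIN: in_txn=True, pending={}
Op 4: UPDATE e=27 (pending; pending now {e=27})
Op 5: UPDATE b=6 (pending; pending now {b=6, e=27})
Op 6: ROLLBACK: discarded pending ['b', 'e']; in_txn=False
Op 7: UPDATE e=18 (auto-commit; committed e=18)
Op 8: UPDATE d=24 (auto-commit; committed d=24)
Op 9: BEGIN: in_txn=True, pending={}
ROLLBACK at op 6 discards: ['b', 'e']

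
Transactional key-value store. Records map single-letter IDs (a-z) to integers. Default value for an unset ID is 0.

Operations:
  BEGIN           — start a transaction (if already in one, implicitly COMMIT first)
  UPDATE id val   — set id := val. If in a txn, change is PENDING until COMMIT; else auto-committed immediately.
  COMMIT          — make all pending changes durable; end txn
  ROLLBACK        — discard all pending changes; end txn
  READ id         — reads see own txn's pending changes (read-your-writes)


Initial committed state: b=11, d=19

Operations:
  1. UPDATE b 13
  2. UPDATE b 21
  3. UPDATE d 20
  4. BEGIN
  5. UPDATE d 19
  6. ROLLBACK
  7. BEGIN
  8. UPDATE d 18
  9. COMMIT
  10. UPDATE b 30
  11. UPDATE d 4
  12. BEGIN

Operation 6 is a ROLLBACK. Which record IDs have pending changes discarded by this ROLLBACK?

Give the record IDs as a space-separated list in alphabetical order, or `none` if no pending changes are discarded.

Initial committed: {b=11, d=19}
Op 1: UPDATE b=13 (auto-commit; committed b=13)
Op 2: UPDATE b=21 (auto-commit; committed b=21)
Op 3: UPDATE d=20 (auto-commit; committed d=20)
Op 4: BEGIN: in_txn=True, pending={}
Op 5: UPDATE d=19 (pending; pending now {d=19})
Op 6: ROLLBACK: discarded pending ['d']; in_txn=False
Op 7: BEGIN: in_txn=True, pending={}
Op 8: UPDATE d=18 (pending; pending now {d=18})
Op 9: COMMIT: merged ['d'] into committed; committed now {b=21, d=18}
Op 10: UPDATE b=30 (auto-commit; committed b=30)
Op 11: UPDATE d=4 (auto-commit; committed d=4)
Op 12: BEGIN: in_txn=True, pending={}
ROLLBACK at op 6 discards: ['d']

Answer: d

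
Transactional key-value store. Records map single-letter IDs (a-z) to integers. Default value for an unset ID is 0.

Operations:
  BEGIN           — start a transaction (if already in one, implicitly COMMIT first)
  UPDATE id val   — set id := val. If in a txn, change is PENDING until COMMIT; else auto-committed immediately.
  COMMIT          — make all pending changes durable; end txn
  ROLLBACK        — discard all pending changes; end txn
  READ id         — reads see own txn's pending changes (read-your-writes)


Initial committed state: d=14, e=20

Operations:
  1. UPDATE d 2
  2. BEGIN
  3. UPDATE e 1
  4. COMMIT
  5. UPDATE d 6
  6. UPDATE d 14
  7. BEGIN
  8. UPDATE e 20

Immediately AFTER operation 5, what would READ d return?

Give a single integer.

Answer: 6

Derivation:
Initial committed: {d=14, e=20}
Op 1: UPDATE d=2 (auto-commit; committed d=2)
Op 2: BEGIN: in_txn=True, pending={}
Op 3: UPDATE e=1 (pending; pending now {e=1})
Op 4: COMMIT: merged ['e'] into committed; committed now {d=2, e=1}
Op 5: UPDATE d=6 (auto-commit; committed d=6)
After op 5: visible(d) = 6 (pending={}, committed={d=6, e=1})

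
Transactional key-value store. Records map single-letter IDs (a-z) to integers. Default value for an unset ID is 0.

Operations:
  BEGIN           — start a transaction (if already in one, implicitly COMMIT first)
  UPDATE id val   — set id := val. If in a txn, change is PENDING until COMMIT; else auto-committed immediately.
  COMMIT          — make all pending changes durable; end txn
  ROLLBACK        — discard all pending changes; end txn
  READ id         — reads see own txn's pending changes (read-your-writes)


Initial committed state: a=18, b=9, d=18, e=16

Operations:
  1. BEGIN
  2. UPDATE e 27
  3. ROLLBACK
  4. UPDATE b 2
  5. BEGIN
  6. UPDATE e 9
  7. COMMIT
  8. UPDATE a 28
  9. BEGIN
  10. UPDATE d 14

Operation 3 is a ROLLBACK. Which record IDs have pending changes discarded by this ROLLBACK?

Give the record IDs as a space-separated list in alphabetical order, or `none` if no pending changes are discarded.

Answer: e

Derivation:
Initial committed: {a=18, b=9, d=18, e=16}
Op 1: BEGIN: in_txn=True, pending={}
Op 2: UPDATE e=27 (pending; pending now {e=27})
Op 3: ROLLBACK: discarded pending ['e']; in_txn=False
Op 4: UPDATE b=2 (auto-commit; committed b=2)
Op 5: BEGIN: in_txn=True, pending={}
Op 6: UPDATE e=9 (pending; pending now {e=9})
Op 7: COMMIT: merged ['e'] into committed; committed now {a=18, b=2, d=18, e=9}
Op 8: UPDATE a=28 (auto-commit; committed a=28)
Op 9: BEGIN: in_txn=True, pending={}
Op 10: UPDATE d=14 (pending; pending now {d=14})
ROLLBACK at op 3 discards: ['e']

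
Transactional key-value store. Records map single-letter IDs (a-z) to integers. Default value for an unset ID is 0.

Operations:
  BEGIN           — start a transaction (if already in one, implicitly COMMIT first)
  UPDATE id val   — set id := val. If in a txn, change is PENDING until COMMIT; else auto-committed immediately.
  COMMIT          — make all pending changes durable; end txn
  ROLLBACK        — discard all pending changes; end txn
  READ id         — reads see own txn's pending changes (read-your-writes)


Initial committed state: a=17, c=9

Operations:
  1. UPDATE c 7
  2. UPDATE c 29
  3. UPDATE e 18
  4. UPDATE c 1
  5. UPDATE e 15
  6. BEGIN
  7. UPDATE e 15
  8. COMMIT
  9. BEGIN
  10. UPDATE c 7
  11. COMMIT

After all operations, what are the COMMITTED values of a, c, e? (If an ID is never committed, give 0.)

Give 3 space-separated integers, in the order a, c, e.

Initial committed: {a=17, c=9}
Op 1: UPDATE c=7 (auto-commit; committed c=7)
Op 2: UPDATE c=29 (auto-commit; committed c=29)
Op 3: UPDATE e=18 (auto-commit; committed e=18)
Op 4: UPDATE c=1 (auto-commit; committed c=1)
Op 5: UPDATE e=15 (auto-commit; committed e=15)
Op 6: BEGIN: in_txn=True, pending={}
Op 7: UPDATE e=15 (pending; pending now {e=15})
Op 8: COMMIT: merged ['e'] into committed; committed now {a=17, c=1, e=15}
Op 9: BEGIN: in_txn=True, pending={}
Op 10: UPDATE c=7 (pending; pending now {c=7})
Op 11: COMMIT: merged ['c'] into committed; committed now {a=17, c=7, e=15}
Final committed: {a=17, c=7, e=15}

Answer: 17 7 15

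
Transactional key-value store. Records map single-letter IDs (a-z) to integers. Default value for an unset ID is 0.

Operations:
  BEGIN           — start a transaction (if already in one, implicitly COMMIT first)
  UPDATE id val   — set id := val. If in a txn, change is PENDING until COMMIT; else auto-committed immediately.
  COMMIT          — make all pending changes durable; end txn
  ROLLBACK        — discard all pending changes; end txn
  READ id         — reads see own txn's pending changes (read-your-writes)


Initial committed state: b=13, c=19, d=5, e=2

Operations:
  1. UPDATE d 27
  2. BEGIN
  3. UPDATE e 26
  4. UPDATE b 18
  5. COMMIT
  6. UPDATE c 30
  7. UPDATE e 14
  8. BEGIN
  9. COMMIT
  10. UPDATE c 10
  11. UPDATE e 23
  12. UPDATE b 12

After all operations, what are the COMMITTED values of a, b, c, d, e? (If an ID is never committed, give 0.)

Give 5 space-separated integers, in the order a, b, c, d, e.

Answer: 0 12 10 27 23

Derivation:
Initial committed: {b=13, c=19, d=5, e=2}
Op 1: UPDATE d=27 (auto-commit; committed d=27)
Op 2: BEGIN: in_txn=True, pending={}
Op 3: UPDATE e=26 (pending; pending now {e=26})
Op 4: UPDATE b=18 (pending; pending now {b=18, e=26})
Op 5: COMMIT: merged ['b', 'e'] into committed; committed now {b=18, c=19, d=27, e=26}
Op 6: UPDATE c=30 (auto-commit; committed c=30)
Op 7: UPDATE e=14 (auto-commit; committed e=14)
Op 8: BEGIN: in_txn=True, pending={}
Op 9: COMMIT: merged [] into committed; committed now {b=18, c=30, d=27, e=14}
Op 10: UPDATE c=10 (auto-commit; committed c=10)
Op 11: UPDATE e=23 (auto-commit; committed e=23)
Op 12: UPDATE b=12 (auto-commit; committed b=12)
Final committed: {b=12, c=10, d=27, e=23}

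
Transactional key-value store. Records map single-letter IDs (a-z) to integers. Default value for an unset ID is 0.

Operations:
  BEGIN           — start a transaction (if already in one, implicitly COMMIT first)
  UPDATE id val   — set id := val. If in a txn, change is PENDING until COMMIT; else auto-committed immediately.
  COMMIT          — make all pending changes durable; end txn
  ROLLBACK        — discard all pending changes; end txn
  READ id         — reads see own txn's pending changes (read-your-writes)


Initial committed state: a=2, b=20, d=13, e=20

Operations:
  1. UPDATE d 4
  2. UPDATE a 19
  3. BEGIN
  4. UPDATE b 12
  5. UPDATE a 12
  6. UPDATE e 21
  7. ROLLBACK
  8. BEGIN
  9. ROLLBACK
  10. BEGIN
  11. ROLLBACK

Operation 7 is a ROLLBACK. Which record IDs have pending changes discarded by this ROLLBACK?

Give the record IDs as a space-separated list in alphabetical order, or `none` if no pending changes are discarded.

Initial committed: {a=2, b=20, d=13, e=20}
Op 1: UPDATE d=4 (auto-commit; committed d=4)
Op 2: UPDATE a=19 (auto-commit; committed a=19)
Op 3: BEGIN: in_txn=True, pending={}
Op 4: UPDATE b=12 (pending; pending now {b=12})
Op 5: UPDATE a=12 (pending; pending now {a=12, b=12})
Op 6: UPDATE e=21 (pending; pending now {a=12, b=12, e=21})
Op 7: ROLLBACK: discarded pending ['a', 'b', 'e']; in_txn=False
Op 8: BEGIN: in_txn=True, pending={}
Op 9: ROLLBACK: discarded pending []; in_txn=False
Op 10: BEGIN: in_txn=True, pending={}
Op 11: ROLLBACK: discarded pending []; in_txn=False
ROLLBACK at op 7 discards: ['a', 'b', 'e']

Answer: a b e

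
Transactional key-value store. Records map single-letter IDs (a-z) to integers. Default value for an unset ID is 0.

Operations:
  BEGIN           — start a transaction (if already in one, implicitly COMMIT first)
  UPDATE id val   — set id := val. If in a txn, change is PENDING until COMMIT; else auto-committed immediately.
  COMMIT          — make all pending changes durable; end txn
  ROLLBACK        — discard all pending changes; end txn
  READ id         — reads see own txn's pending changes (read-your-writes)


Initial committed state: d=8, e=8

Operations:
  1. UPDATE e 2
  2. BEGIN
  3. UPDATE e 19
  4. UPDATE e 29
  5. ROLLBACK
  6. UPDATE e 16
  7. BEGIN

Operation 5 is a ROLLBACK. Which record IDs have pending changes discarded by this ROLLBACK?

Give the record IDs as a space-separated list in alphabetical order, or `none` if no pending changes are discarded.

Initial committed: {d=8, e=8}
Op 1: UPDATE e=2 (auto-commit; committed e=2)
Op 2: BEGIN: in_txn=True, pending={}
Op 3: UPDATE e=19 (pending; pending now {e=19})
Op 4: UPDATE e=29 (pending; pending now {e=29})
Op 5: ROLLBACK: discarded pending ['e']; in_txn=False
Op 6: UPDATE e=16 (auto-commit; committed e=16)
Op 7: BEGIN: in_txn=True, pending={}
ROLLBACK at op 5 discards: ['e']

Answer: e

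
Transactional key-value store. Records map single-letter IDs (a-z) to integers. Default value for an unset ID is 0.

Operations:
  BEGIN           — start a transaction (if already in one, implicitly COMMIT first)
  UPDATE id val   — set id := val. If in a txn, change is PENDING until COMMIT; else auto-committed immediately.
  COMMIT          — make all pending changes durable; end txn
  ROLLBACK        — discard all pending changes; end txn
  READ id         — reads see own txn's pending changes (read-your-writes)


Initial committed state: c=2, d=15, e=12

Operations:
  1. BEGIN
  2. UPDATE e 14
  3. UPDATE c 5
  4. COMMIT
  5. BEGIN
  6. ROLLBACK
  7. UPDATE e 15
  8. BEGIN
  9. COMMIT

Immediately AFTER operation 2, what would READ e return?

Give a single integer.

Answer: 14

Derivation:
Initial committed: {c=2, d=15, e=12}
Op 1: BEGIN: in_txn=True, pending={}
Op 2: UPDATE e=14 (pending; pending now {e=14})
After op 2: visible(e) = 14 (pending={e=14}, committed={c=2, d=15, e=12})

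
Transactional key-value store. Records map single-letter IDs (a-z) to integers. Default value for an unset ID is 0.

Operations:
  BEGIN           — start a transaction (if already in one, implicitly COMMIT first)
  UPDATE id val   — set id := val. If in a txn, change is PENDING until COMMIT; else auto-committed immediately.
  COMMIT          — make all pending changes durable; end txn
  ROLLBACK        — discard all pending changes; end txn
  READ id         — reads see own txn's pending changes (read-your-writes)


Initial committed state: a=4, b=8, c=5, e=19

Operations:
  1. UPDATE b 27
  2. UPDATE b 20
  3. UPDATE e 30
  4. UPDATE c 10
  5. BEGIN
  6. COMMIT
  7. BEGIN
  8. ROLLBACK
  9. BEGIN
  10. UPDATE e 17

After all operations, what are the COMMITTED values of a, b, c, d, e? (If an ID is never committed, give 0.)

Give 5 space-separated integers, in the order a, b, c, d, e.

Initial committed: {a=4, b=8, c=5, e=19}
Op 1: UPDATE b=27 (auto-commit; committed b=27)
Op 2: UPDATE b=20 (auto-commit; committed b=20)
Op 3: UPDATE e=30 (auto-commit; committed e=30)
Op 4: UPDATE c=10 (auto-commit; committed c=10)
Op 5: BEGIN: in_txn=True, pending={}
Op 6: COMMIT: merged [] into committed; committed now {a=4, b=20, c=10, e=30}
Op 7: BEGIN: in_txn=True, pending={}
Op 8: ROLLBACK: discarded pending []; in_txn=False
Op 9: BEGIN: in_txn=True, pending={}
Op 10: UPDATE e=17 (pending; pending now {e=17})
Final committed: {a=4, b=20, c=10, e=30}

Answer: 4 20 10 0 30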